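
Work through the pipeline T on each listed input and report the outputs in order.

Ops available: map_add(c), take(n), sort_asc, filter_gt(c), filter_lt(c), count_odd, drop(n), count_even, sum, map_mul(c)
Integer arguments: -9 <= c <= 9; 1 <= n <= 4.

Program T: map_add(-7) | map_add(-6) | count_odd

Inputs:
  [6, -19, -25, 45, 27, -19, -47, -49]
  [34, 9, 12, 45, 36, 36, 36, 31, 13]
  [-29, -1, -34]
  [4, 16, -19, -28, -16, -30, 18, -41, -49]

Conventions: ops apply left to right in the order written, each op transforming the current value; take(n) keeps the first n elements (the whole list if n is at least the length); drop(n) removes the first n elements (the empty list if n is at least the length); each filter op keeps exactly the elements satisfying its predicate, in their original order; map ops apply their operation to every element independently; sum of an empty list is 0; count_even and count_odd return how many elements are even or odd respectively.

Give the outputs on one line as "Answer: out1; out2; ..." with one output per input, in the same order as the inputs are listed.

1; 5; 1; 6

Execution, op by op:
  [6, -19, -25, 45, 27, -19, -47, -49] -> [-1, -26, -32, 38, 20, -26, -54, -56] -> [-7, -32, -38, 32, 14, -32, -60, -62] -> 1
  [34, 9, 12, 45, 36, 36, 36, 31, 13] -> [27, 2, 5, 38, 29, 29, 29, 24, 6] -> [21, -4, -1, 32, 23, 23, 23, 18, 0] -> 5
  [-29, -1, -34] -> [-36, -8, -41] -> [-42, -14, -47] -> 1
  [4, 16, -19, -28, -16, -30, 18, -41, -49] -> [-3, 9, -26, -35, -23, -37, 11, -48, -56] -> [-9, 3, -32, -41, -29, -43, 5, -54, -62] -> 6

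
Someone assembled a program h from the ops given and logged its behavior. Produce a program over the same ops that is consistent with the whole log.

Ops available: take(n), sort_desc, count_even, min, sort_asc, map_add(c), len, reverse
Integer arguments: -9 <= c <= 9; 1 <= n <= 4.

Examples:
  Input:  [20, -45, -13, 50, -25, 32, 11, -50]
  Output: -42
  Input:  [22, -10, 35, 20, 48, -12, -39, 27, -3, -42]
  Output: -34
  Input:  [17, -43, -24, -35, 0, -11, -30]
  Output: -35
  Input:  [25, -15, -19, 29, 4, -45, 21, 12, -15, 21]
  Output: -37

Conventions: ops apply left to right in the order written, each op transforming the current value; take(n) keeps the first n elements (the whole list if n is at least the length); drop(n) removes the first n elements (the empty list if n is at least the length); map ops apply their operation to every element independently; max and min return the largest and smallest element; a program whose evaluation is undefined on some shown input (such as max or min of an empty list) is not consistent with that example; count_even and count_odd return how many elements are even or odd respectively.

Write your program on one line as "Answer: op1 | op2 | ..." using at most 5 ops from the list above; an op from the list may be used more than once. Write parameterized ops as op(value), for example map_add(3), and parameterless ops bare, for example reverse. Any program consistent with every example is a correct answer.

sort_asc | sort_desc | map_add(8) | min

Check, running the answer program on each example:
  [20, -45, -13, 50, -25, 32, 11, -50] -> [-50, -45, -25, -13, 11, 20, 32, 50] -> [50, 32, 20, 11, -13, -25, -45, -50] -> [58, 40, 28, 19, -5, -17, -37, -42] -> -42
  [22, -10, 35, 20, 48, -12, -39, 27, -3, -42] -> [-42, -39, -12, -10, -3, 20, 22, 27, 35, 48] -> [48, 35, 27, 22, 20, -3, -10, -12, -39, -42] -> [56, 43, 35, 30, 28, 5, -2, -4, -31, -34] -> -34
  [17, -43, -24, -35, 0, -11, -30] -> [-43, -35, -30, -24, -11, 0, 17] -> [17, 0, -11, -24, -30, -35, -43] -> [25, 8, -3, -16, -22, -27, -35] -> -35
  [25, -15, -19, 29, 4, -45, 21, 12, -15, 21] -> [-45, -19, -15, -15, 4, 12, 21, 21, 25, 29] -> [29, 25, 21, 21, 12, 4, -15, -15, -19, -45] -> [37, 33, 29, 29, 20, 12, -7, -7, -11, -37] -> -37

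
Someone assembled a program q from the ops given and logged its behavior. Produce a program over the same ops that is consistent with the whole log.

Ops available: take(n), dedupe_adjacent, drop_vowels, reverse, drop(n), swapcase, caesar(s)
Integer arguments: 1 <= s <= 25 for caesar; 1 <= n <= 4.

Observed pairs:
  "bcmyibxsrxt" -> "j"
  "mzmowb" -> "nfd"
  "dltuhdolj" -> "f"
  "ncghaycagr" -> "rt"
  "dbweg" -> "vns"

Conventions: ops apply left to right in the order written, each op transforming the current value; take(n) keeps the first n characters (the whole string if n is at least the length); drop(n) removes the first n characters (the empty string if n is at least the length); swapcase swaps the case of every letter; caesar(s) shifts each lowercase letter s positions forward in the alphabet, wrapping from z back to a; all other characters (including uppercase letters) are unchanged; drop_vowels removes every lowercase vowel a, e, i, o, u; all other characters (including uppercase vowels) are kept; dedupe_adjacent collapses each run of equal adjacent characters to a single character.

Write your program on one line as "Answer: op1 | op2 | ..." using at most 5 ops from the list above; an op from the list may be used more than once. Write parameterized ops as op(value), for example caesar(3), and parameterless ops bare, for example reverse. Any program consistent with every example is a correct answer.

reverse | caesar(17) | take(4) | drop_vowels | drop(1)

Check, running the answer program on each example:
  "bcmyibxsrxt" -> "txrsxbiymcb" -> "koijoszpdts" -> "koij" -> "kj" -> "j"
  "mzmowb" -> "bwomzm" -> "snfdqd" -> "snfd" -> "snfd" -> "nfd"
  "dltuhdolj" -> "jlodhutld" -> "acfuylkcu" -> "acfu" -> "cf" -> "f"
  "ncghaycagr" -> "rgacyahgcn" -> "ixrtpryxte" -> "ixrt" -> "xrt" -> "rt"
  "dbweg" -> "gewbd" -> "xvnsu" -> "xvns" -> "xvns" -> "vns"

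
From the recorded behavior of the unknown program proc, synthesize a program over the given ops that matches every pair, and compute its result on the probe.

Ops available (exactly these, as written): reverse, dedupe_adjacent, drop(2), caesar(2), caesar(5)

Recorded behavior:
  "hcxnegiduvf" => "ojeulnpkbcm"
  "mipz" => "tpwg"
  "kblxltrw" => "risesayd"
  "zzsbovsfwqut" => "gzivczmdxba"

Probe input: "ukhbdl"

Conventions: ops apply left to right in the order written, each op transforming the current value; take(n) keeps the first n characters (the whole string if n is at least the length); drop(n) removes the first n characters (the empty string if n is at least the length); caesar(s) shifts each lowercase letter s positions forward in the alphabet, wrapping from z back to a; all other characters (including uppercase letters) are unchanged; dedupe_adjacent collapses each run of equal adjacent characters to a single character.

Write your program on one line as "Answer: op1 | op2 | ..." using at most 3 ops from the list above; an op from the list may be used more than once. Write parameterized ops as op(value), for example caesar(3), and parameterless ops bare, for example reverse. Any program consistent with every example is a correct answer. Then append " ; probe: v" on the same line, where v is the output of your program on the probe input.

caesar(5) | caesar(2) | dedupe_adjacent ; probe: "broiks"

Check, running the answer program on each example:
  "hcxnegiduvf" -> "mhcsjlnizak" -> "ojeulnpkbcm" -> "ojeulnpkbcm"
  "mipz" -> "rnue" -> "tpwg" -> "tpwg"
  "kblxltrw" -> "pgqcqywb" -> "risesayd" -> "risesayd"
  "zzsbovsfwqut" -> "eexgtaxkbvzy" -> "ggzivczmdxba" -> "gzivczmdxba"
  probe: "ukhbdl" -> "zpmgiq" -> "broiks" -> "broiks"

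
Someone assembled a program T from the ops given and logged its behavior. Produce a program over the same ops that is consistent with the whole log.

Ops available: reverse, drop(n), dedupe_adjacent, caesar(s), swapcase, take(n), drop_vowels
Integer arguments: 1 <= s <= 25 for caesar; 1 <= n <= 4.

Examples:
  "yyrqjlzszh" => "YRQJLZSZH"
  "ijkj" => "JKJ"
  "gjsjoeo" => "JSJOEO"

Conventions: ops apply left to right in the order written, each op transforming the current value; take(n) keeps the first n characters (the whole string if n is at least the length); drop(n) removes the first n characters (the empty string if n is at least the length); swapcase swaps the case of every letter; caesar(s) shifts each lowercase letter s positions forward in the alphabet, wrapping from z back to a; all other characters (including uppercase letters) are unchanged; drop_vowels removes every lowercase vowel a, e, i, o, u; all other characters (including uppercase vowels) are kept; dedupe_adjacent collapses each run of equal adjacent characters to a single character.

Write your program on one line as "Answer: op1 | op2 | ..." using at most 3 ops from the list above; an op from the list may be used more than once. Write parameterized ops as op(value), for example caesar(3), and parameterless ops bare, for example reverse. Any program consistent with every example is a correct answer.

swapcase | drop(1)

Check, running the answer program on each example:
  "yyrqjlzszh" -> "YYRQJLZSZH" -> "YRQJLZSZH"
  "ijkj" -> "IJKJ" -> "JKJ"
  "gjsjoeo" -> "GJSJOEO" -> "JSJOEO"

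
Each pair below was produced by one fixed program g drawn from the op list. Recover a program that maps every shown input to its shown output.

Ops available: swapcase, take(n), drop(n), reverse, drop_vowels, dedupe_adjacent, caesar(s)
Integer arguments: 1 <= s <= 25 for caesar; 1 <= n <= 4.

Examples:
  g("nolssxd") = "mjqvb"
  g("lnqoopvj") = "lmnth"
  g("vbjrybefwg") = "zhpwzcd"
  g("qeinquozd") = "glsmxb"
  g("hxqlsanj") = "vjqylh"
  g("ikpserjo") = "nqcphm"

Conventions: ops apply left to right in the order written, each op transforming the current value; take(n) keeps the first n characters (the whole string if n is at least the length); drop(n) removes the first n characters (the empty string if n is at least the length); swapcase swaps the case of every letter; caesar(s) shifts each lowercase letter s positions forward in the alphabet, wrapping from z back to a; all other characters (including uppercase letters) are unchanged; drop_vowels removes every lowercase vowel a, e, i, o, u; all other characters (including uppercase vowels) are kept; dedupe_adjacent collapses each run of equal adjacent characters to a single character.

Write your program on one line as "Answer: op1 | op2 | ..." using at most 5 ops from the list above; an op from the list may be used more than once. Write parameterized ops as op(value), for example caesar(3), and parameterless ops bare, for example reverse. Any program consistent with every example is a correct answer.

caesar(24) | dedupe_adjacent | drop_vowels | drop(1)

Check, running the answer program on each example:
  "nolssxd" -> "lmjqqvb" -> "lmjqvb" -> "lmjqvb" -> "mjqvb"
  "lnqoopvj" -> "jlommnth" -> "jlomnth" -> "jlmnth" -> "lmnth"
  "vbjrybefwg" -> "tzhpwzcdue" -> "tzhpwzcdue" -> "tzhpwzcd" -> "zhpwzcd"
  "qeinquozd" -> "ocglosmxb" -> "ocglosmxb" -> "cglsmxb" -> "glsmxb"
  "hxqlsanj" -> "fvojqylh" -> "fvojqylh" -> "fvjqylh" -> "vjqylh"
  "ikpserjo" -> "ginqcphm" -> "ginqcphm" -> "gnqcphm" -> "nqcphm"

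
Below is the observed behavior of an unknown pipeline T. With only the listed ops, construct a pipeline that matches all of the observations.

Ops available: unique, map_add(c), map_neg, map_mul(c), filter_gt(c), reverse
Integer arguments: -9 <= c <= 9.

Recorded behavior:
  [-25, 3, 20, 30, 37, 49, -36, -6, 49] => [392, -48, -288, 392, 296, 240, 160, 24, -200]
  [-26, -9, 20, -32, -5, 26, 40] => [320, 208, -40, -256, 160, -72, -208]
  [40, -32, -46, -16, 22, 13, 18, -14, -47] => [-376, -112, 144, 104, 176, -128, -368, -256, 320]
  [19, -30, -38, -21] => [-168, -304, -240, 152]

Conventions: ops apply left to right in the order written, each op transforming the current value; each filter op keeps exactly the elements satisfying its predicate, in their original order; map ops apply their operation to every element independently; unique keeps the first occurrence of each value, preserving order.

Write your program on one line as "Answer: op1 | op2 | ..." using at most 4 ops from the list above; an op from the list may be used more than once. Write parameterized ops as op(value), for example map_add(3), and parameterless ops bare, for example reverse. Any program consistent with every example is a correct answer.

reverse | map_mul(-8) | map_neg

Check, running the answer program on each example:
  [-25, 3, 20, 30, 37, 49, -36, -6, 49] -> [49, -6, -36, 49, 37, 30, 20, 3, -25] -> [-392, 48, 288, -392, -296, -240, -160, -24, 200] -> [392, -48, -288, 392, 296, 240, 160, 24, -200]
  [-26, -9, 20, -32, -5, 26, 40] -> [40, 26, -5, -32, 20, -9, -26] -> [-320, -208, 40, 256, -160, 72, 208] -> [320, 208, -40, -256, 160, -72, -208]
  [40, -32, -46, -16, 22, 13, 18, -14, -47] -> [-47, -14, 18, 13, 22, -16, -46, -32, 40] -> [376, 112, -144, -104, -176, 128, 368, 256, -320] -> [-376, -112, 144, 104, 176, -128, -368, -256, 320]
  [19, -30, -38, -21] -> [-21, -38, -30, 19] -> [168, 304, 240, -152] -> [-168, -304, -240, 152]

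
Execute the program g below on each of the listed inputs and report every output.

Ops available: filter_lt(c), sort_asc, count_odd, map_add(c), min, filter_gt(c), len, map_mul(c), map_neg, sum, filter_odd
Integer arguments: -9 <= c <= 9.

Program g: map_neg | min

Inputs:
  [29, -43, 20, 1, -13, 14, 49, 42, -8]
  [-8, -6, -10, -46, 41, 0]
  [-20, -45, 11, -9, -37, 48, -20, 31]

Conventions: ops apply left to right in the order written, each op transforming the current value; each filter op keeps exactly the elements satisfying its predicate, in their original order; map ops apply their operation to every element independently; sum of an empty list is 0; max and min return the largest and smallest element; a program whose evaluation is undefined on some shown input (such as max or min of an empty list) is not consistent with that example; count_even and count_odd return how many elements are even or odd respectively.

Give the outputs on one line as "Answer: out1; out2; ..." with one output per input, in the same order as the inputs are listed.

Execution, op by op:
  [29, -43, 20, 1, -13, 14, 49, 42, -8] -> [-29, 43, -20, -1, 13, -14, -49, -42, 8] -> -49
  [-8, -6, -10, -46, 41, 0] -> [8, 6, 10, 46, -41, 0] -> -41
  [-20, -45, 11, -9, -37, 48, -20, 31] -> [20, 45, -11, 9, 37, -48, 20, -31] -> -48

-49; -41; -48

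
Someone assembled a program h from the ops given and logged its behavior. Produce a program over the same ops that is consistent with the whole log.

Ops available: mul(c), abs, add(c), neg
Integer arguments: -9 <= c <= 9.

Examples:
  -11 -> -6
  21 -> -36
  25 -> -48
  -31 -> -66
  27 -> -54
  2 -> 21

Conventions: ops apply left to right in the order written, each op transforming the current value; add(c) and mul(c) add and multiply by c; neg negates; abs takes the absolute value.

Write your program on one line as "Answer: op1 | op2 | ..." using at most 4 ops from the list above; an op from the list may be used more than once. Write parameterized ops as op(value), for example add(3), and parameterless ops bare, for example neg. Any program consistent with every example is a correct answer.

abs | add(-9) | neg | mul(3)

Check, running the answer program on each example:
  -11 -> 11 -> 2 -> -2 -> -6
  21 -> 21 -> 12 -> -12 -> -36
  25 -> 25 -> 16 -> -16 -> -48
  -31 -> 31 -> 22 -> -22 -> -66
  27 -> 27 -> 18 -> -18 -> -54
  2 -> 2 -> -7 -> 7 -> 21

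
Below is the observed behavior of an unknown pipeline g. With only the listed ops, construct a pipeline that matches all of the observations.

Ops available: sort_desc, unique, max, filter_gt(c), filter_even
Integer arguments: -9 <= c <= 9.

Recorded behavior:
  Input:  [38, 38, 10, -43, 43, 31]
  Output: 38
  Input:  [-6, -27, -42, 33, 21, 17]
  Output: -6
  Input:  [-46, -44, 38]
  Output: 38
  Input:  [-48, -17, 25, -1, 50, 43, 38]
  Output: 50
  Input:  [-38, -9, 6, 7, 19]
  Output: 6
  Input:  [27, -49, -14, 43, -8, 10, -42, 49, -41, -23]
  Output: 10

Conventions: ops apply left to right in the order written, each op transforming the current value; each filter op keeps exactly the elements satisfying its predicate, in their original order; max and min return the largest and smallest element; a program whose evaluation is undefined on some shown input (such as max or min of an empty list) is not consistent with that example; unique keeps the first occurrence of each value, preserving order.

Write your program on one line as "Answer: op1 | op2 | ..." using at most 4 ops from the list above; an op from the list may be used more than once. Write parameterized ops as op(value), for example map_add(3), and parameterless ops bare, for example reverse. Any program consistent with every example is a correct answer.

sort_desc | filter_even | max

Check, running the answer program on each example:
  [38, 38, 10, -43, 43, 31] -> [43, 38, 38, 31, 10, -43] -> [38, 38, 10] -> 38
  [-6, -27, -42, 33, 21, 17] -> [33, 21, 17, -6, -27, -42] -> [-6, -42] -> -6
  [-46, -44, 38] -> [38, -44, -46] -> [38, -44, -46] -> 38
  [-48, -17, 25, -1, 50, 43, 38] -> [50, 43, 38, 25, -1, -17, -48] -> [50, 38, -48] -> 50
  [-38, -9, 6, 7, 19] -> [19, 7, 6, -9, -38] -> [6, -38] -> 6
  [27, -49, -14, 43, -8, 10, -42, 49, -41, -23] -> [49, 43, 27, 10, -8, -14, -23, -41, -42, -49] -> [10, -8, -14, -42] -> 10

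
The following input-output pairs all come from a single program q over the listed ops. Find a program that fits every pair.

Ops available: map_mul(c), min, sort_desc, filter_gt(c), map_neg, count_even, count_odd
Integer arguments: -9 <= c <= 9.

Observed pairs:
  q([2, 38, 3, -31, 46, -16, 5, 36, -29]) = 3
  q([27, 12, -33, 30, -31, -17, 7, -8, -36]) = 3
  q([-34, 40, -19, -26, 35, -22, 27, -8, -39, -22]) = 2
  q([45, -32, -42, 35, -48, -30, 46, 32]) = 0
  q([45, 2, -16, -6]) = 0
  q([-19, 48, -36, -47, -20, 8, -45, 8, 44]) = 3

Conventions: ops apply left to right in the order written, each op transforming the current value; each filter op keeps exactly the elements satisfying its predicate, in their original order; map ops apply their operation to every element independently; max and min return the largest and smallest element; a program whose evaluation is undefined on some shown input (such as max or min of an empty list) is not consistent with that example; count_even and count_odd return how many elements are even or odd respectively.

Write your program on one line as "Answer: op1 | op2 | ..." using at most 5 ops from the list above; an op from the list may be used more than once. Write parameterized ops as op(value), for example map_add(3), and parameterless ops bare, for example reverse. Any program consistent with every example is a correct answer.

map_neg | sort_desc | filter_gt(-4) | count_odd

Check, running the answer program on each example:
  [2, 38, 3, -31, 46, -16, 5, 36, -29] -> [-2, -38, -3, 31, -46, 16, -5, -36, 29] -> [31, 29, 16, -2, -3, -5, -36, -38, -46] -> [31, 29, 16, -2, -3] -> 3
  [27, 12, -33, 30, -31, -17, 7, -8, -36] -> [-27, -12, 33, -30, 31, 17, -7, 8, 36] -> [36, 33, 31, 17, 8, -7, -12, -27, -30] -> [36, 33, 31, 17, 8] -> 3
  [-34, 40, -19, -26, 35, -22, 27, -8, -39, -22] -> [34, -40, 19, 26, -35, 22, -27, 8, 39, 22] -> [39, 34, 26, 22, 22, 19, 8, -27, -35, -40] -> [39, 34, 26, 22, 22, 19, 8] -> 2
  [45, -32, -42, 35, -48, -30, 46, 32] -> [-45, 32, 42, -35, 48, 30, -46, -32] -> [48, 42, 32, 30, -32, -35, -45, -46] -> [48, 42, 32, 30] -> 0
  [45, 2, -16, -6] -> [-45, -2, 16, 6] -> [16, 6, -2, -45] -> [16, 6, -2] -> 0
  [-19, 48, -36, -47, -20, 8, -45, 8, 44] -> [19, -48, 36, 47, 20, -8, 45, -8, -44] -> [47, 45, 36, 20, 19, -8, -8, -44, -48] -> [47, 45, 36, 20, 19] -> 3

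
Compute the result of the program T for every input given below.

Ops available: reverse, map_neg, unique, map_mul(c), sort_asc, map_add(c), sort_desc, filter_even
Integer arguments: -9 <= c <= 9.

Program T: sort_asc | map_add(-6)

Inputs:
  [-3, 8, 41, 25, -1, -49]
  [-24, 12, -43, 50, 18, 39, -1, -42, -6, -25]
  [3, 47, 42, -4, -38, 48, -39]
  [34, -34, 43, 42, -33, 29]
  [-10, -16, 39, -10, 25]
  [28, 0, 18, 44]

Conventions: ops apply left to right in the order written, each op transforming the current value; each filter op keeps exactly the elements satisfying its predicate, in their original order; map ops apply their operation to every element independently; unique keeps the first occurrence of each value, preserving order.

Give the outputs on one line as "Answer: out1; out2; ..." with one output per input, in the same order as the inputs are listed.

[-55, -9, -7, 2, 19, 35]; [-49, -48, -31, -30, -12, -7, 6, 12, 33, 44]; [-45, -44, -10, -3, 36, 41, 42]; [-40, -39, 23, 28, 36, 37]; [-22, -16, -16, 19, 33]; [-6, 12, 22, 38]

Execution, op by op:
  [-3, 8, 41, 25, -1, -49] -> [-49, -3, -1, 8, 25, 41] -> [-55, -9, -7, 2, 19, 35]
  [-24, 12, -43, 50, 18, 39, -1, -42, -6, -25] -> [-43, -42, -25, -24, -6, -1, 12, 18, 39, 50] -> [-49, -48, -31, -30, -12, -7, 6, 12, 33, 44]
  [3, 47, 42, -4, -38, 48, -39] -> [-39, -38, -4, 3, 42, 47, 48] -> [-45, -44, -10, -3, 36, 41, 42]
  [34, -34, 43, 42, -33, 29] -> [-34, -33, 29, 34, 42, 43] -> [-40, -39, 23, 28, 36, 37]
  [-10, -16, 39, -10, 25] -> [-16, -10, -10, 25, 39] -> [-22, -16, -16, 19, 33]
  [28, 0, 18, 44] -> [0, 18, 28, 44] -> [-6, 12, 22, 38]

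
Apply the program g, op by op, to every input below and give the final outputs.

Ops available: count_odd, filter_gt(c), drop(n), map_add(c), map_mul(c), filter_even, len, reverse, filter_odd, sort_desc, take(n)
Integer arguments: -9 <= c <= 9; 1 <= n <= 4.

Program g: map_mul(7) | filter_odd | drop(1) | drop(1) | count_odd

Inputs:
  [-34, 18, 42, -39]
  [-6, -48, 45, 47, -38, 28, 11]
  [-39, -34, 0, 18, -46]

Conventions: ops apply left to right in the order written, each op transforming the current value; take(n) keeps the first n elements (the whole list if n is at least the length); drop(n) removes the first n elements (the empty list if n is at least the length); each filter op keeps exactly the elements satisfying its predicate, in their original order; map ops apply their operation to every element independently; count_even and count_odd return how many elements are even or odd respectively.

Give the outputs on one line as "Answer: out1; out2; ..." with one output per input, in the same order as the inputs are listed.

Execution, op by op:
  [-34, 18, 42, -39] -> [-238, 126, 294, -273] -> [-273] -> [] -> [] -> 0
  [-6, -48, 45, 47, -38, 28, 11] -> [-42, -336, 315, 329, -266, 196, 77] -> [315, 329, 77] -> [329, 77] -> [77] -> 1
  [-39, -34, 0, 18, -46] -> [-273, -238, 0, 126, -322] -> [-273] -> [] -> [] -> 0

0; 1; 0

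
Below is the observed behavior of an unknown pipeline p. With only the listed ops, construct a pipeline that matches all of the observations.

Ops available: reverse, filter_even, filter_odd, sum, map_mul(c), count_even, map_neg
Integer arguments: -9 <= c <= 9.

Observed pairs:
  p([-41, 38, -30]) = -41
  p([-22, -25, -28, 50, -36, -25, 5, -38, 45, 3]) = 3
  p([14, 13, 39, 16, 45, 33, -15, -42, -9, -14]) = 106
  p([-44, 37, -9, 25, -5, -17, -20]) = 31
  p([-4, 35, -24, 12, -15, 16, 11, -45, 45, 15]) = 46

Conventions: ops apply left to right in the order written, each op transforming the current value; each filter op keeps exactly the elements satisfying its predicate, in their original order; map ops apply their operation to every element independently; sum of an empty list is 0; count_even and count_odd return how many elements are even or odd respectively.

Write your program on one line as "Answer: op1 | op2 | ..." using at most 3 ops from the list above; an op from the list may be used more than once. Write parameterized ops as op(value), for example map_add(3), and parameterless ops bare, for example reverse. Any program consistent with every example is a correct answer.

reverse | filter_odd | sum

Check, running the answer program on each example:
  [-41, 38, -30] -> [-30, 38, -41] -> [-41] -> -41
  [-22, -25, -28, 50, -36, -25, 5, -38, 45, 3] -> [3, 45, -38, 5, -25, -36, 50, -28, -25, -22] -> [3, 45, 5, -25, -25] -> 3
  [14, 13, 39, 16, 45, 33, -15, -42, -9, -14] -> [-14, -9, -42, -15, 33, 45, 16, 39, 13, 14] -> [-9, -15, 33, 45, 39, 13] -> 106
  [-44, 37, -9, 25, -5, -17, -20] -> [-20, -17, -5, 25, -9, 37, -44] -> [-17, -5, 25, -9, 37] -> 31
  [-4, 35, -24, 12, -15, 16, 11, -45, 45, 15] -> [15, 45, -45, 11, 16, -15, 12, -24, 35, -4] -> [15, 45, -45, 11, -15, 35] -> 46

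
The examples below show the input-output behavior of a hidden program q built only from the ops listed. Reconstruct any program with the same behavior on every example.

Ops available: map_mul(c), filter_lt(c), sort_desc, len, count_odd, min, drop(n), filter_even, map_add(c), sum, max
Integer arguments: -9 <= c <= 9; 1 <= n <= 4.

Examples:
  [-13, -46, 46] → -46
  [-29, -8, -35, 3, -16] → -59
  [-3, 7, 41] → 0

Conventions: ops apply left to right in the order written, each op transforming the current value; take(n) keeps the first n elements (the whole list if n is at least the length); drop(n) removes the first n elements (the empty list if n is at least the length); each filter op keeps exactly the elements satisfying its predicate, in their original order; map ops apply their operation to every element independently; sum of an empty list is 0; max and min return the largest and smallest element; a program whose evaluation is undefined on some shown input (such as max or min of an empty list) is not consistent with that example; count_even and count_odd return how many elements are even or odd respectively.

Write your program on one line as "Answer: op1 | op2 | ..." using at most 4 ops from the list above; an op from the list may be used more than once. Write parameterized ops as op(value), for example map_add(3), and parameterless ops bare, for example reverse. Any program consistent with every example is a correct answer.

drop(1) | filter_lt(-2) | sum

Check, running the answer program on each example:
  [-13, -46, 46] -> [-46, 46] -> [-46] -> -46
  [-29, -8, -35, 3, -16] -> [-8, -35, 3, -16] -> [-8, -35, -16] -> -59
  [-3, 7, 41] -> [7, 41] -> [] -> 0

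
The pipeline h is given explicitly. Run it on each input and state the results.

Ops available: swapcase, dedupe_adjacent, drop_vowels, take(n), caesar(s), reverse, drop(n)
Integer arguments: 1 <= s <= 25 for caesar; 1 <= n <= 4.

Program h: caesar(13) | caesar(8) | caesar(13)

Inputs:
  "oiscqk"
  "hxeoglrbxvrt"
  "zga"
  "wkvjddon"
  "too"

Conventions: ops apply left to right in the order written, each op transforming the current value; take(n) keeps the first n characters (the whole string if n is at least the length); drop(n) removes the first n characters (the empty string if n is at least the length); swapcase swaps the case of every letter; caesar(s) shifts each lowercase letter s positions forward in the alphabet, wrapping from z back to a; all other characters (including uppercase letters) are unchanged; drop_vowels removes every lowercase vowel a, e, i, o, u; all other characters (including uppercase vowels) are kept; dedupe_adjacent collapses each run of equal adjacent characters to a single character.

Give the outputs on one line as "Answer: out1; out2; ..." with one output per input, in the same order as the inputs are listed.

"wqakys"; "pfmwotzjfdzb"; "hoi"; "esdrllwv"; "bww"

Execution, op by op:
  "oiscqk" -> "bvfpdx" -> "jdnxlf" -> "wqakys"
  "hxeoglrbxvrt" -> "ukrbtyeokieg" -> "cszjbgmwsqmo" -> "pfmwotzjfdzb"
  "zga" -> "mtn" -> "ubv" -> "hoi"
  "wkvjddon" -> "jxiwqqba" -> "rfqeyyji" -> "esdrllwv"
  "too" -> "gbb" -> "ojj" -> "bww"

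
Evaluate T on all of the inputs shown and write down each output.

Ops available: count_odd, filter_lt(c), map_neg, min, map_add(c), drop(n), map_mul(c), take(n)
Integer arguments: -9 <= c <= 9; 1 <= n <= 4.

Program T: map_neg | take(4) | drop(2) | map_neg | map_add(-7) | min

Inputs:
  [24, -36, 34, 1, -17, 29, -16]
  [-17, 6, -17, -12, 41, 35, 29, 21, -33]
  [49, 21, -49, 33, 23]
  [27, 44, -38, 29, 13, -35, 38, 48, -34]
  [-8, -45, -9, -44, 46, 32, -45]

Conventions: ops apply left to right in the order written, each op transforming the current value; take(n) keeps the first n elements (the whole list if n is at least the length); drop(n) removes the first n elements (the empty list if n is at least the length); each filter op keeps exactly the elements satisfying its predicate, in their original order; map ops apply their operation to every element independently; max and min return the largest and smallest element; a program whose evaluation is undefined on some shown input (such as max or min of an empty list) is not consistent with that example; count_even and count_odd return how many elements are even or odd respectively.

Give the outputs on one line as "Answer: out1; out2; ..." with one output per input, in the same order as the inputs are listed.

-6; -24; -56; -45; -51

Execution, op by op:
  [24, -36, 34, 1, -17, 29, -16] -> [-24, 36, -34, -1, 17, -29, 16] -> [-24, 36, -34, -1] -> [-34, -1] -> [34, 1] -> [27, -6] -> -6
  [-17, 6, -17, -12, 41, 35, 29, 21, -33] -> [17, -6, 17, 12, -41, -35, -29, -21, 33] -> [17, -6, 17, 12] -> [17, 12] -> [-17, -12] -> [-24, -19] -> -24
  [49, 21, -49, 33, 23] -> [-49, -21, 49, -33, -23] -> [-49, -21, 49, -33] -> [49, -33] -> [-49, 33] -> [-56, 26] -> -56
  [27, 44, -38, 29, 13, -35, 38, 48, -34] -> [-27, -44, 38, -29, -13, 35, -38, -48, 34] -> [-27, -44, 38, -29] -> [38, -29] -> [-38, 29] -> [-45, 22] -> -45
  [-8, -45, -9, -44, 46, 32, -45] -> [8, 45, 9, 44, -46, -32, 45] -> [8, 45, 9, 44] -> [9, 44] -> [-9, -44] -> [-16, -51] -> -51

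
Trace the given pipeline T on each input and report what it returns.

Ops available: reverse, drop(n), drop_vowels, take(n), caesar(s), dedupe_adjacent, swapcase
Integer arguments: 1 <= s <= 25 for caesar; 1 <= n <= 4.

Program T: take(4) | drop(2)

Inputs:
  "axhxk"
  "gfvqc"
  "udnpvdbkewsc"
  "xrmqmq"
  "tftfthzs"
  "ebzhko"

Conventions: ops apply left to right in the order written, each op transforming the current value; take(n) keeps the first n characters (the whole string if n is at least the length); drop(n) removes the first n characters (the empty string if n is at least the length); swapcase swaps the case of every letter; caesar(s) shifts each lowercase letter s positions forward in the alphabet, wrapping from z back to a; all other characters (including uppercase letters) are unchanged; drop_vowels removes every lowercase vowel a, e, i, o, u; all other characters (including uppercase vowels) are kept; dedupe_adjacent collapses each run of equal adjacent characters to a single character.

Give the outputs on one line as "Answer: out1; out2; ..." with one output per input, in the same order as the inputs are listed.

"hx"; "vq"; "np"; "mq"; "tf"; "zh"

Execution, op by op:
  "axhxk" -> "axhx" -> "hx"
  "gfvqc" -> "gfvq" -> "vq"
  "udnpvdbkewsc" -> "udnp" -> "np"
  "xrmqmq" -> "xrmq" -> "mq"
  "tftfthzs" -> "tftf" -> "tf"
  "ebzhko" -> "ebzh" -> "zh"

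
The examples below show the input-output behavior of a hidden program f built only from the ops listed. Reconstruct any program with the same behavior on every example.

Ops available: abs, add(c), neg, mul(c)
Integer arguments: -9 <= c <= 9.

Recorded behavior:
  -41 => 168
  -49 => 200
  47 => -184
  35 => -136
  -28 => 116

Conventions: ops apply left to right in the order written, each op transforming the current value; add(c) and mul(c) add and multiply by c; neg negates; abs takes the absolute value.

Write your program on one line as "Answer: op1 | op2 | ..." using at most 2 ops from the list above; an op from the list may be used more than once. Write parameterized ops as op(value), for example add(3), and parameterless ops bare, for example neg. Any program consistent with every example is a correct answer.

add(-1) | mul(-4)

Check, running the answer program on each example:
  -41 -> -42 -> 168
  -49 -> -50 -> 200
  47 -> 46 -> -184
  35 -> 34 -> -136
  -28 -> -29 -> 116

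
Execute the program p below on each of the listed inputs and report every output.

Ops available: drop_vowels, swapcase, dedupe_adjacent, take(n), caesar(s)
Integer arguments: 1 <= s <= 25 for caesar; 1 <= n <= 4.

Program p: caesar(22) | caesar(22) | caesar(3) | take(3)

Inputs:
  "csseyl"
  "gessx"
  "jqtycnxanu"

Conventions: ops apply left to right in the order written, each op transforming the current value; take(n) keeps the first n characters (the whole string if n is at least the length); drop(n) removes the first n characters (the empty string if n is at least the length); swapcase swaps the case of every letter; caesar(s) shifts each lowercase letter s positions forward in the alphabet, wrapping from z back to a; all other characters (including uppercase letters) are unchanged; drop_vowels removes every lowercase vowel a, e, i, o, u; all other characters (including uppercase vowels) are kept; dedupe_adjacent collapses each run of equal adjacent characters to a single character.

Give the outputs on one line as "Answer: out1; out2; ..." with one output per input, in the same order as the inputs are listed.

"xnn"; "bzn"; "elo"

Execution, op by op:
  "csseyl" -> "yooauh" -> "ukkwqd" -> "xnnztg" -> "xnn"
  "gessx" -> "caoot" -> "ywkkp" -> "bznns" -> "bzn"
  "jqtycnxanu" -> "fmpuyjtwjq" -> "bilqufpsfm" -> "elotxisvip" -> "elo"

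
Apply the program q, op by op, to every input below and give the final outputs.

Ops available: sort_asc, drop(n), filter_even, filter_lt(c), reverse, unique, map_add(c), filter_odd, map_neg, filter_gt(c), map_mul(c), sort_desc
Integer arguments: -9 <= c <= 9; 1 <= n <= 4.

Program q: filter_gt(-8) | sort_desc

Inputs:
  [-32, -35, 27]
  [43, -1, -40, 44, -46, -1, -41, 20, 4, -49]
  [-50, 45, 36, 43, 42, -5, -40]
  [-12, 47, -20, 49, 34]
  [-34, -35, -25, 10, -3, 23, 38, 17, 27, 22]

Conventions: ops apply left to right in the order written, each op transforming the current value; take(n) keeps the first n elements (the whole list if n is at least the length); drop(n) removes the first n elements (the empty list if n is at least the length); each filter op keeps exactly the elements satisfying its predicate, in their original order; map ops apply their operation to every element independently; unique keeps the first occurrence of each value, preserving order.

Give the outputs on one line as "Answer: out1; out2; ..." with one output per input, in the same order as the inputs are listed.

Execution, op by op:
  [-32, -35, 27] -> [27] -> [27]
  [43, -1, -40, 44, -46, -1, -41, 20, 4, -49] -> [43, -1, 44, -1, 20, 4] -> [44, 43, 20, 4, -1, -1]
  [-50, 45, 36, 43, 42, -5, -40] -> [45, 36, 43, 42, -5] -> [45, 43, 42, 36, -5]
  [-12, 47, -20, 49, 34] -> [47, 49, 34] -> [49, 47, 34]
  [-34, -35, -25, 10, -3, 23, 38, 17, 27, 22] -> [10, -3, 23, 38, 17, 27, 22] -> [38, 27, 23, 22, 17, 10, -3]

[27]; [44, 43, 20, 4, -1, -1]; [45, 43, 42, 36, -5]; [49, 47, 34]; [38, 27, 23, 22, 17, 10, -3]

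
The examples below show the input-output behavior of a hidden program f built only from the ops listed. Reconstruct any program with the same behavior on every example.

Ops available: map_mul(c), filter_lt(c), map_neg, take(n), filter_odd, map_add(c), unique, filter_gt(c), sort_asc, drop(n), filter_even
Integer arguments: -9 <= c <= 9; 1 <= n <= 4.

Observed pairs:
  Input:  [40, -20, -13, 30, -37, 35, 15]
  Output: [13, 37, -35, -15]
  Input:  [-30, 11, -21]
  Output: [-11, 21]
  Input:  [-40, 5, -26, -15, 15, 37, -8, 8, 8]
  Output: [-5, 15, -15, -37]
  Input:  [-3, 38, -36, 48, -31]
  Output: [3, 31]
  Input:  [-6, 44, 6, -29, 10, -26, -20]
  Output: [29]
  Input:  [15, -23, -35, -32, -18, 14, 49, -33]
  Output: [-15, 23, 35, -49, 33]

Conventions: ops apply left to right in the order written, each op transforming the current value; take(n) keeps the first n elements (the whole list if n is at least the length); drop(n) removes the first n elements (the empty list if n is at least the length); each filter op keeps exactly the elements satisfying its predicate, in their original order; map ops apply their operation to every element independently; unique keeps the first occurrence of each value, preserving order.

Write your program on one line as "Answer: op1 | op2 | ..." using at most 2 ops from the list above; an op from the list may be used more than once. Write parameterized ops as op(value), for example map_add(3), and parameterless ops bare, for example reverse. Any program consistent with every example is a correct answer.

filter_odd | map_neg

Check, running the answer program on each example:
  [40, -20, -13, 30, -37, 35, 15] -> [-13, -37, 35, 15] -> [13, 37, -35, -15]
  [-30, 11, -21] -> [11, -21] -> [-11, 21]
  [-40, 5, -26, -15, 15, 37, -8, 8, 8] -> [5, -15, 15, 37] -> [-5, 15, -15, -37]
  [-3, 38, -36, 48, -31] -> [-3, -31] -> [3, 31]
  [-6, 44, 6, -29, 10, -26, -20] -> [-29] -> [29]
  [15, -23, -35, -32, -18, 14, 49, -33] -> [15, -23, -35, 49, -33] -> [-15, 23, 35, -49, 33]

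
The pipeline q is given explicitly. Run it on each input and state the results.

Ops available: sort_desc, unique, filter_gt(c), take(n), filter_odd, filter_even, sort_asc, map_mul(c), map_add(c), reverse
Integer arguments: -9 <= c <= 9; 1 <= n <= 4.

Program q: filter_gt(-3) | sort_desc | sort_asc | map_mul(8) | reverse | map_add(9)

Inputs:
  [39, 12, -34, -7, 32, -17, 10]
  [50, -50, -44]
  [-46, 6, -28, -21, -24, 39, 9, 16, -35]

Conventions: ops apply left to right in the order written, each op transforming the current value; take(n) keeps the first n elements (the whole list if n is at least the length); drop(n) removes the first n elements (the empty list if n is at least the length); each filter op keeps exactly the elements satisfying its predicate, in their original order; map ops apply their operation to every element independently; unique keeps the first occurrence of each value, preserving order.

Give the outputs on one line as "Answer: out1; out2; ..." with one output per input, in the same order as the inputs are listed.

[321, 265, 105, 89]; [409]; [321, 137, 81, 57]

Execution, op by op:
  [39, 12, -34, -7, 32, -17, 10] -> [39, 12, 32, 10] -> [39, 32, 12, 10] -> [10, 12, 32, 39] -> [80, 96, 256, 312] -> [312, 256, 96, 80] -> [321, 265, 105, 89]
  [50, -50, -44] -> [50] -> [50] -> [50] -> [400] -> [400] -> [409]
  [-46, 6, -28, -21, -24, 39, 9, 16, -35] -> [6, 39, 9, 16] -> [39, 16, 9, 6] -> [6, 9, 16, 39] -> [48, 72, 128, 312] -> [312, 128, 72, 48] -> [321, 137, 81, 57]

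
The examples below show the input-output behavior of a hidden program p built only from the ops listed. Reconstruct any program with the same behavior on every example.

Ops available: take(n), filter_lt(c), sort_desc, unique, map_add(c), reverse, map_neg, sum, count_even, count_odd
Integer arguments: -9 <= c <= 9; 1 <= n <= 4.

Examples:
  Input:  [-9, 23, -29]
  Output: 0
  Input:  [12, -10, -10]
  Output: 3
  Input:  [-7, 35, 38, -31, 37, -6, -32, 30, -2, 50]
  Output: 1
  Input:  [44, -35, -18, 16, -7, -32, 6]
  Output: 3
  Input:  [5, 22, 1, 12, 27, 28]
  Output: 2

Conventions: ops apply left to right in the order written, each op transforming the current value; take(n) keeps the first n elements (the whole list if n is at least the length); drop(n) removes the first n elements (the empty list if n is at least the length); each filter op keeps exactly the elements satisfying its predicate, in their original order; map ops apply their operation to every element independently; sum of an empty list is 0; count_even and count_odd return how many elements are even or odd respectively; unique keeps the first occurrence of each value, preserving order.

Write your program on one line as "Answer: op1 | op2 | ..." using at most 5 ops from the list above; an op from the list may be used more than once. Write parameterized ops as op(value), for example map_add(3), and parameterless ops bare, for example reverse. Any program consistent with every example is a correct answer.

reverse | map_add(-3) | reverse | take(4) | count_odd

Check, running the answer program on each example:
  [-9, 23, -29] -> [-29, 23, -9] -> [-32, 20, -12] -> [-12, 20, -32] -> [-12, 20, -32] -> 0
  [12, -10, -10] -> [-10, -10, 12] -> [-13, -13, 9] -> [9, -13, -13] -> [9, -13, -13] -> 3
  [-7, 35, 38, -31, 37, -6, -32, 30, -2, 50] -> [50, -2, 30, -32, -6, 37, -31, 38, 35, -7] -> [47, -5, 27, -35, -9, 34, -34, 35, 32, -10] -> [-10, 32, 35, -34, 34, -9, -35, 27, -5, 47] -> [-10, 32, 35, -34] -> 1
  [44, -35, -18, 16, -7, -32, 6] -> [6, -32, -7, 16, -18, -35, 44] -> [3, -35, -10, 13, -21, -38, 41] -> [41, -38, -21, 13, -10, -35, 3] -> [41, -38, -21, 13] -> 3
  [5, 22, 1, 12, 27, 28] -> [28, 27, 12, 1, 22, 5] -> [25, 24, 9, -2, 19, 2] -> [2, 19, -2, 9, 24, 25] -> [2, 19, -2, 9] -> 2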